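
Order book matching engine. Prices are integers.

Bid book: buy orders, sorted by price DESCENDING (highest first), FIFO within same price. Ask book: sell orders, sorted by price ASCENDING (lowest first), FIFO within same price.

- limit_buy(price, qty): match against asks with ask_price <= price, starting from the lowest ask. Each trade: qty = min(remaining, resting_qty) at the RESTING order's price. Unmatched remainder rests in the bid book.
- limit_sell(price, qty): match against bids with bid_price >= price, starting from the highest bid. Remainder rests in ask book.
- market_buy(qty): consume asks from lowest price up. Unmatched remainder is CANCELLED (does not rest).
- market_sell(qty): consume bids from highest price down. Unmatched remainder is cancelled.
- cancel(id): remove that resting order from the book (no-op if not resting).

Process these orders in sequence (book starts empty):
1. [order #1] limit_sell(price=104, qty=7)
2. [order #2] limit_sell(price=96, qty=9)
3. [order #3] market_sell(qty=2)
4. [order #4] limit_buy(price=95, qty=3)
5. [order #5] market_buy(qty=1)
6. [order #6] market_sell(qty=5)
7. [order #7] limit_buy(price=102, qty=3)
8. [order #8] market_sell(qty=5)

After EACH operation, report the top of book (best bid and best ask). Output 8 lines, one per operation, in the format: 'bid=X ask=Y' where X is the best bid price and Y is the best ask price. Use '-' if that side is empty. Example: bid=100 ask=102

After op 1 [order #1] limit_sell(price=104, qty=7): fills=none; bids=[-] asks=[#1:7@104]
After op 2 [order #2] limit_sell(price=96, qty=9): fills=none; bids=[-] asks=[#2:9@96 #1:7@104]
After op 3 [order #3] market_sell(qty=2): fills=none; bids=[-] asks=[#2:9@96 #1:7@104]
After op 4 [order #4] limit_buy(price=95, qty=3): fills=none; bids=[#4:3@95] asks=[#2:9@96 #1:7@104]
After op 5 [order #5] market_buy(qty=1): fills=#5x#2:1@96; bids=[#4:3@95] asks=[#2:8@96 #1:7@104]
After op 6 [order #6] market_sell(qty=5): fills=#4x#6:3@95; bids=[-] asks=[#2:8@96 #1:7@104]
After op 7 [order #7] limit_buy(price=102, qty=3): fills=#7x#2:3@96; bids=[-] asks=[#2:5@96 #1:7@104]
After op 8 [order #8] market_sell(qty=5): fills=none; bids=[-] asks=[#2:5@96 #1:7@104]

Answer: bid=- ask=104
bid=- ask=96
bid=- ask=96
bid=95 ask=96
bid=95 ask=96
bid=- ask=96
bid=- ask=96
bid=- ask=96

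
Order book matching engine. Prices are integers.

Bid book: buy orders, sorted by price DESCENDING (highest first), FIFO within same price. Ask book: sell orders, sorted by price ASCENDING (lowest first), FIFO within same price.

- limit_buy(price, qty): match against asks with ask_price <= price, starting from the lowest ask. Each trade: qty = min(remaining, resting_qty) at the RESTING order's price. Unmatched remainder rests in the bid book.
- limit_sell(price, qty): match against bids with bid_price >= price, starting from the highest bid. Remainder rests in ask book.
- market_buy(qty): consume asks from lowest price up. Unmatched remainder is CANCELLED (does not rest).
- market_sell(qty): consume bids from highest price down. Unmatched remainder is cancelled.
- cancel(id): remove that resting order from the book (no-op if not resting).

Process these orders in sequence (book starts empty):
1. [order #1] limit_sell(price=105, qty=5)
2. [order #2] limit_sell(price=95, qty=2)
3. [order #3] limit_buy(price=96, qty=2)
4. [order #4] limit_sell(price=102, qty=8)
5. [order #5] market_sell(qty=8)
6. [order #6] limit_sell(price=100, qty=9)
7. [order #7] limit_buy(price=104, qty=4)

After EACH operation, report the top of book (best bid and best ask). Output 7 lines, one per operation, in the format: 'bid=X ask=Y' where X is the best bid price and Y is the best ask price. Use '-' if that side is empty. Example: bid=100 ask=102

Answer: bid=- ask=105
bid=- ask=95
bid=- ask=105
bid=- ask=102
bid=- ask=102
bid=- ask=100
bid=- ask=100

Derivation:
After op 1 [order #1] limit_sell(price=105, qty=5): fills=none; bids=[-] asks=[#1:5@105]
After op 2 [order #2] limit_sell(price=95, qty=2): fills=none; bids=[-] asks=[#2:2@95 #1:5@105]
After op 3 [order #3] limit_buy(price=96, qty=2): fills=#3x#2:2@95; bids=[-] asks=[#1:5@105]
After op 4 [order #4] limit_sell(price=102, qty=8): fills=none; bids=[-] asks=[#4:8@102 #1:5@105]
After op 5 [order #5] market_sell(qty=8): fills=none; bids=[-] asks=[#4:8@102 #1:5@105]
After op 6 [order #6] limit_sell(price=100, qty=9): fills=none; bids=[-] asks=[#6:9@100 #4:8@102 #1:5@105]
After op 7 [order #7] limit_buy(price=104, qty=4): fills=#7x#6:4@100; bids=[-] asks=[#6:5@100 #4:8@102 #1:5@105]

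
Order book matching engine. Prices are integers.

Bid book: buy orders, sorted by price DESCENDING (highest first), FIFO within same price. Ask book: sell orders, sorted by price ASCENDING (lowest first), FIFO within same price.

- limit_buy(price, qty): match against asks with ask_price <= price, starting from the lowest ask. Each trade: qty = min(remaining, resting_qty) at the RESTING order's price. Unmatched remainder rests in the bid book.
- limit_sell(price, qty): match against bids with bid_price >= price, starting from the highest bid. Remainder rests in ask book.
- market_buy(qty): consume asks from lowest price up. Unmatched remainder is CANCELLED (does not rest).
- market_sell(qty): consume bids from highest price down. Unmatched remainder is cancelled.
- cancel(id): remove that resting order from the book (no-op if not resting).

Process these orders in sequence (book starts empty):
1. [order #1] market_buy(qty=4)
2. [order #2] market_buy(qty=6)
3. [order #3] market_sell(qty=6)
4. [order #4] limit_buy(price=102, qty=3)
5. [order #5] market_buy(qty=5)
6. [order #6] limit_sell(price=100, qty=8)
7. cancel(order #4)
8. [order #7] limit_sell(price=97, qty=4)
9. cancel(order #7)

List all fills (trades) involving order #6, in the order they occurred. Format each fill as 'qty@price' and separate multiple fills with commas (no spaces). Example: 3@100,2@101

After op 1 [order #1] market_buy(qty=4): fills=none; bids=[-] asks=[-]
After op 2 [order #2] market_buy(qty=6): fills=none; bids=[-] asks=[-]
After op 3 [order #3] market_sell(qty=6): fills=none; bids=[-] asks=[-]
After op 4 [order #4] limit_buy(price=102, qty=3): fills=none; bids=[#4:3@102] asks=[-]
After op 5 [order #5] market_buy(qty=5): fills=none; bids=[#4:3@102] asks=[-]
After op 6 [order #6] limit_sell(price=100, qty=8): fills=#4x#6:3@102; bids=[-] asks=[#6:5@100]
After op 7 cancel(order #4): fills=none; bids=[-] asks=[#6:5@100]
After op 8 [order #7] limit_sell(price=97, qty=4): fills=none; bids=[-] asks=[#7:4@97 #6:5@100]
After op 9 cancel(order #7): fills=none; bids=[-] asks=[#6:5@100]

Answer: 3@102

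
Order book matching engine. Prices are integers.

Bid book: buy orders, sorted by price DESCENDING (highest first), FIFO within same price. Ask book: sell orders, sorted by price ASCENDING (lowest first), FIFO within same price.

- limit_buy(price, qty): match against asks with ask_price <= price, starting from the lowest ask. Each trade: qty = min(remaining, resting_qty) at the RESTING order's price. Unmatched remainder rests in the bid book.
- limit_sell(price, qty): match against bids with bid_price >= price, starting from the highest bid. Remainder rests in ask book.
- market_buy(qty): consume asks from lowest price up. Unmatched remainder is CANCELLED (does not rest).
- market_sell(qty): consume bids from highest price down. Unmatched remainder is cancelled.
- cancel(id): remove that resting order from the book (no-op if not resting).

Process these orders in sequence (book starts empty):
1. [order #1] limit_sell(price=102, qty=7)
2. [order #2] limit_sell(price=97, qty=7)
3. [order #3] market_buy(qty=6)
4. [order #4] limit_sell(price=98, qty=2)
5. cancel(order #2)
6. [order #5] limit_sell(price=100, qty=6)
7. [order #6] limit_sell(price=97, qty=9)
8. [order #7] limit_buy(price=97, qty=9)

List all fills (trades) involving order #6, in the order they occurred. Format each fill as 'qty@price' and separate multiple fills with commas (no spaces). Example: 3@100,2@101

After op 1 [order #1] limit_sell(price=102, qty=7): fills=none; bids=[-] asks=[#1:7@102]
After op 2 [order #2] limit_sell(price=97, qty=7): fills=none; bids=[-] asks=[#2:7@97 #1:7@102]
After op 3 [order #3] market_buy(qty=6): fills=#3x#2:6@97; bids=[-] asks=[#2:1@97 #1:7@102]
After op 4 [order #4] limit_sell(price=98, qty=2): fills=none; bids=[-] asks=[#2:1@97 #4:2@98 #1:7@102]
After op 5 cancel(order #2): fills=none; bids=[-] asks=[#4:2@98 #1:7@102]
After op 6 [order #5] limit_sell(price=100, qty=6): fills=none; bids=[-] asks=[#4:2@98 #5:6@100 #1:7@102]
After op 7 [order #6] limit_sell(price=97, qty=9): fills=none; bids=[-] asks=[#6:9@97 #4:2@98 #5:6@100 #1:7@102]
After op 8 [order #7] limit_buy(price=97, qty=9): fills=#7x#6:9@97; bids=[-] asks=[#4:2@98 #5:6@100 #1:7@102]

Answer: 9@97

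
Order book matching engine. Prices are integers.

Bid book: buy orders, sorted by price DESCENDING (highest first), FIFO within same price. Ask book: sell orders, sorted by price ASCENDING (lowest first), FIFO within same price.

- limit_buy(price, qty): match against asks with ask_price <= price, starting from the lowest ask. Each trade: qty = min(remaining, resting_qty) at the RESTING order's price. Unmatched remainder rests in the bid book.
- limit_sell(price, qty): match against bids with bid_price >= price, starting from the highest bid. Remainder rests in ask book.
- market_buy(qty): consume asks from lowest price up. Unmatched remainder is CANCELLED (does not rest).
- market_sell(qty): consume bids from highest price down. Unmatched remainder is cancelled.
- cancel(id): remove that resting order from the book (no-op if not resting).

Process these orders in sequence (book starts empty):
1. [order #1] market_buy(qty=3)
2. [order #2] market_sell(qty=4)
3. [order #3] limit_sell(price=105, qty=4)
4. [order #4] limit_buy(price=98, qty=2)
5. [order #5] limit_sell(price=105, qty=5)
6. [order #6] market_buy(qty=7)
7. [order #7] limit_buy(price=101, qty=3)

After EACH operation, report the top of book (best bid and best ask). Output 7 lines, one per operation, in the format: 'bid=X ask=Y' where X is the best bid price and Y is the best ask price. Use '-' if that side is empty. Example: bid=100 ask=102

After op 1 [order #1] market_buy(qty=3): fills=none; bids=[-] asks=[-]
After op 2 [order #2] market_sell(qty=4): fills=none; bids=[-] asks=[-]
After op 3 [order #3] limit_sell(price=105, qty=4): fills=none; bids=[-] asks=[#3:4@105]
After op 4 [order #4] limit_buy(price=98, qty=2): fills=none; bids=[#4:2@98] asks=[#3:4@105]
After op 5 [order #5] limit_sell(price=105, qty=5): fills=none; bids=[#4:2@98] asks=[#3:4@105 #5:5@105]
After op 6 [order #6] market_buy(qty=7): fills=#6x#3:4@105 #6x#5:3@105; bids=[#4:2@98] asks=[#5:2@105]
After op 7 [order #7] limit_buy(price=101, qty=3): fills=none; bids=[#7:3@101 #4:2@98] asks=[#5:2@105]

Answer: bid=- ask=-
bid=- ask=-
bid=- ask=105
bid=98 ask=105
bid=98 ask=105
bid=98 ask=105
bid=101 ask=105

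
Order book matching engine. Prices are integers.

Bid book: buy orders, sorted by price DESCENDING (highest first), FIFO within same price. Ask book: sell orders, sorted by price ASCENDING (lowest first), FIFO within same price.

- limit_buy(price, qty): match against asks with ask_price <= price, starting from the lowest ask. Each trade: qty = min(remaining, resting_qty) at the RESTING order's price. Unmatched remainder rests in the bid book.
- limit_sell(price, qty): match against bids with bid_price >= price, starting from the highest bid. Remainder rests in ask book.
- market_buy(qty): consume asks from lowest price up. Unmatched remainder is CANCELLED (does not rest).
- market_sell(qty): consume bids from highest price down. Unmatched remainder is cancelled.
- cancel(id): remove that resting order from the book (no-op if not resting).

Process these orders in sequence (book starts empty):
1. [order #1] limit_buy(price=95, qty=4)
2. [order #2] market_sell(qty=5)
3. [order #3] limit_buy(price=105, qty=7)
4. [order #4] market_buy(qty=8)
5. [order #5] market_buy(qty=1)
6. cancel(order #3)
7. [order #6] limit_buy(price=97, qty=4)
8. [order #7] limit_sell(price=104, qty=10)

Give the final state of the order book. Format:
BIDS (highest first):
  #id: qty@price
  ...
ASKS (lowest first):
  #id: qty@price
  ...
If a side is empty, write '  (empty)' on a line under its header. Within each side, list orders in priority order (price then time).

After op 1 [order #1] limit_buy(price=95, qty=4): fills=none; bids=[#1:4@95] asks=[-]
After op 2 [order #2] market_sell(qty=5): fills=#1x#2:4@95; bids=[-] asks=[-]
After op 3 [order #3] limit_buy(price=105, qty=7): fills=none; bids=[#3:7@105] asks=[-]
After op 4 [order #4] market_buy(qty=8): fills=none; bids=[#3:7@105] asks=[-]
After op 5 [order #5] market_buy(qty=1): fills=none; bids=[#3:7@105] asks=[-]
After op 6 cancel(order #3): fills=none; bids=[-] asks=[-]
After op 7 [order #6] limit_buy(price=97, qty=4): fills=none; bids=[#6:4@97] asks=[-]
After op 8 [order #7] limit_sell(price=104, qty=10): fills=none; bids=[#6:4@97] asks=[#7:10@104]

Answer: BIDS (highest first):
  #6: 4@97
ASKS (lowest first):
  #7: 10@104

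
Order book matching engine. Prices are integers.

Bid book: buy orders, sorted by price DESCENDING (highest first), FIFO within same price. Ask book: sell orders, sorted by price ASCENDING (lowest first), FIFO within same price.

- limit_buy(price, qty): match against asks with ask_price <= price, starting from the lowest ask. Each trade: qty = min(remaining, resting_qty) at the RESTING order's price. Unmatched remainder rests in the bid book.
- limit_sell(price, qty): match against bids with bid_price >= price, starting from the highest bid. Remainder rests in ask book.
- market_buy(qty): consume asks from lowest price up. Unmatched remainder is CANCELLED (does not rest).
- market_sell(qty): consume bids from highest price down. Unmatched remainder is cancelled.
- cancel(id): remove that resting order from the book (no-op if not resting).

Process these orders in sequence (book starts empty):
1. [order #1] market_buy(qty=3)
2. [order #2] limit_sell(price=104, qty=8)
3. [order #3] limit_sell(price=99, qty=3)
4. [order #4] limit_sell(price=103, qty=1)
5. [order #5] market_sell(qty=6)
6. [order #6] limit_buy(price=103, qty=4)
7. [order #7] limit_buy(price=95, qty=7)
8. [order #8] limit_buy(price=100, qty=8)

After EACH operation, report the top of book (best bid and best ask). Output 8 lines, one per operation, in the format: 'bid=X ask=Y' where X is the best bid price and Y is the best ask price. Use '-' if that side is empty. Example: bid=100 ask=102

After op 1 [order #1] market_buy(qty=3): fills=none; bids=[-] asks=[-]
After op 2 [order #2] limit_sell(price=104, qty=8): fills=none; bids=[-] asks=[#2:8@104]
After op 3 [order #3] limit_sell(price=99, qty=3): fills=none; bids=[-] asks=[#3:3@99 #2:8@104]
After op 4 [order #4] limit_sell(price=103, qty=1): fills=none; bids=[-] asks=[#3:3@99 #4:1@103 #2:8@104]
After op 5 [order #5] market_sell(qty=6): fills=none; bids=[-] asks=[#3:3@99 #4:1@103 #2:8@104]
After op 6 [order #6] limit_buy(price=103, qty=4): fills=#6x#3:3@99 #6x#4:1@103; bids=[-] asks=[#2:8@104]
After op 7 [order #7] limit_buy(price=95, qty=7): fills=none; bids=[#7:7@95] asks=[#2:8@104]
After op 8 [order #8] limit_buy(price=100, qty=8): fills=none; bids=[#8:8@100 #7:7@95] asks=[#2:8@104]

Answer: bid=- ask=-
bid=- ask=104
bid=- ask=99
bid=- ask=99
bid=- ask=99
bid=- ask=104
bid=95 ask=104
bid=100 ask=104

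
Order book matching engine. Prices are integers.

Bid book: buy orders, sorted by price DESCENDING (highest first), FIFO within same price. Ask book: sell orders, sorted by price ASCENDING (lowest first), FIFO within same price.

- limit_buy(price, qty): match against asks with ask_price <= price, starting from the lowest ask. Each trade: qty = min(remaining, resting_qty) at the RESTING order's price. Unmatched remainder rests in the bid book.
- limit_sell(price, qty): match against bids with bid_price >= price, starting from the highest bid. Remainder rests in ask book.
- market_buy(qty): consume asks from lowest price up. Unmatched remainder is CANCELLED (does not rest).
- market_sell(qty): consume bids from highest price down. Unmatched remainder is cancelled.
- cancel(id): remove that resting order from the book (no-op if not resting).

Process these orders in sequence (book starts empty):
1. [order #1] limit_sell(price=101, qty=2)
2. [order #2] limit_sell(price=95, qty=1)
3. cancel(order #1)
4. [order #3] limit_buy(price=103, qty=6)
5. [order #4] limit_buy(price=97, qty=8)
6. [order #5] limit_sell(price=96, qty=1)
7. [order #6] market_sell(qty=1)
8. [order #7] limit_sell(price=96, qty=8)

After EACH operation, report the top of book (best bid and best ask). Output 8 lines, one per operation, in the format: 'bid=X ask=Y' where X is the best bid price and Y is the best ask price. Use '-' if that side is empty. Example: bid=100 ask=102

After op 1 [order #1] limit_sell(price=101, qty=2): fills=none; bids=[-] asks=[#1:2@101]
After op 2 [order #2] limit_sell(price=95, qty=1): fills=none; bids=[-] asks=[#2:1@95 #1:2@101]
After op 3 cancel(order #1): fills=none; bids=[-] asks=[#2:1@95]
After op 4 [order #3] limit_buy(price=103, qty=6): fills=#3x#2:1@95; bids=[#3:5@103] asks=[-]
After op 5 [order #4] limit_buy(price=97, qty=8): fills=none; bids=[#3:5@103 #4:8@97] asks=[-]
After op 6 [order #5] limit_sell(price=96, qty=1): fills=#3x#5:1@103; bids=[#3:4@103 #4:8@97] asks=[-]
After op 7 [order #6] market_sell(qty=1): fills=#3x#6:1@103; bids=[#3:3@103 #4:8@97] asks=[-]
After op 8 [order #7] limit_sell(price=96, qty=8): fills=#3x#7:3@103 #4x#7:5@97; bids=[#4:3@97] asks=[-]

Answer: bid=- ask=101
bid=- ask=95
bid=- ask=95
bid=103 ask=-
bid=103 ask=-
bid=103 ask=-
bid=103 ask=-
bid=97 ask=-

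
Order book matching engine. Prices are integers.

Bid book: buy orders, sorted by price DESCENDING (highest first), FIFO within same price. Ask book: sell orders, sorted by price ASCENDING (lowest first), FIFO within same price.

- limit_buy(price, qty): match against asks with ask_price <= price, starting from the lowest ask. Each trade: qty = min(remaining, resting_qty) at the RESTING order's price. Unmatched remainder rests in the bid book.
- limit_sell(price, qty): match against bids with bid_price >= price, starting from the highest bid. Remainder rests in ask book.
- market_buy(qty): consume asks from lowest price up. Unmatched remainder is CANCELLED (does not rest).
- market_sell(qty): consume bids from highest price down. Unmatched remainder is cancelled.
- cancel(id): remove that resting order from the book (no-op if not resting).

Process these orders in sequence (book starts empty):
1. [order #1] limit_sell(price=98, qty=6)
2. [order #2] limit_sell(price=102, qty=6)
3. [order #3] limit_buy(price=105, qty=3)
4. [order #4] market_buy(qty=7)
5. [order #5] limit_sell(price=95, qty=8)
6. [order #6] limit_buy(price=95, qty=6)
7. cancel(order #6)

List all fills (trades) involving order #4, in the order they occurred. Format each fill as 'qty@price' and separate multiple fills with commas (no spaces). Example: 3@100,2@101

After op 1 [order #1] limit_sell(price=98, qty=6): fills=none; bids=[-] asks=[#1:6@98]
After op 2 [order #2] limit_sell(price=102, qty=6): fills=none; bids=[-] asks=[#1:6@98 #2:6@102]
After op 3 [order #3] limit_buy(price=105, qty=3): fills=#3x#1:3@98; bids=[-] asks=[#1:3@98 #2:6@102]
After op 4 [order #4] market_buy(qty=7): fills=#4x#1:3@98 #4x#2:4@102; bids=[-] asks=[#2:2@102]
After op 5 [order #5] limit_sell(price=95, qty=8): fills=none; bids=[-] asks=[#5:8@95 #2:2@102]
After op 6 [order #6] limit_buy(price=95, qty=6): fills=#6x#5:6@95; bids=[-] asks=[#5:2@95 #2:2@102]
After op 7 cancel(order #6): fills=none; bids=[-] asks=[#5:2@95 #2:2@102]

Answer: 3@98,4@102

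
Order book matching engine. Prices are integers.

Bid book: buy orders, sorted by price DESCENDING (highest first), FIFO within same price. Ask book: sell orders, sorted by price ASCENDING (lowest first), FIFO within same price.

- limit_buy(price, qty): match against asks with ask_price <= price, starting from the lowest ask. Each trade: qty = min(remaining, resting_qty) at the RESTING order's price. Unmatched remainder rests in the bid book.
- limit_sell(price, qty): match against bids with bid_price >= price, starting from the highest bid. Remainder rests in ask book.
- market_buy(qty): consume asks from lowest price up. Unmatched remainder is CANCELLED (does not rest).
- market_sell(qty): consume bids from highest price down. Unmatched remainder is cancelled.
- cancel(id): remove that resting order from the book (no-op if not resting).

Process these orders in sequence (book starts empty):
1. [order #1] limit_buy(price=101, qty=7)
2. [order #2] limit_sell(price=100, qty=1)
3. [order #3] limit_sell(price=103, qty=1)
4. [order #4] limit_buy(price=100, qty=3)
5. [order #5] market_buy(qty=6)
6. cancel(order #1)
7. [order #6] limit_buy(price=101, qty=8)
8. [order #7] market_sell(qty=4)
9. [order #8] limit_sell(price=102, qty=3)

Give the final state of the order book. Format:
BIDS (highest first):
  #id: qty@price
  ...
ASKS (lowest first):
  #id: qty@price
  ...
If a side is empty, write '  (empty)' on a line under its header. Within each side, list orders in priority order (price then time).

After op 1 [order #1] limit_buy(price=101, qty=7): fills=none; bids=[#1:7@101] asks=[-]
After op 2 [order #2] limit_sell(price=100, qty=1): fills=#1x#2:1@101; bids=[#1:6@101] asks=[-]
After op 3 [order #3] limit_sell(price=103, qty=1): fills=none; bids=[#1:6@101] asks=[#3:1@103]
After op 4 [order #4] limit_buy(price=100, qty=3): fills=none; bids=[#1:6@101 #4:3@100] asks=[#3:1@103]
After op 5 [order #5] market_buy(qty=6): fills=#5x#3:1@103; bids=[#1:6@101 #4:3@100] asks=[-]
After op 6 cancel(order #1): fills=none; bids=[#4:3@100] asks=[-]
After op 7 [order #6] limit_buy(price=101, qty=8): fills=none; bids=[#6:8@101 #4:3@100] asks=[-]
After op 8 [order #7] market_sell(qty=4): fills=#6x#7:4@101; bids=[#6:4@101 #4:3@100] asks=[-]
After op 9 [order #8] limit_sell(price=102, qty=3): fills=none; bids=[#6:4@101 #4:3@100] asks=[#8:3@102]

Answer: BIDS (highest first):
  #6: 4@101
  #4: 3@100
ASKS (lowest first):
  #8: 3@102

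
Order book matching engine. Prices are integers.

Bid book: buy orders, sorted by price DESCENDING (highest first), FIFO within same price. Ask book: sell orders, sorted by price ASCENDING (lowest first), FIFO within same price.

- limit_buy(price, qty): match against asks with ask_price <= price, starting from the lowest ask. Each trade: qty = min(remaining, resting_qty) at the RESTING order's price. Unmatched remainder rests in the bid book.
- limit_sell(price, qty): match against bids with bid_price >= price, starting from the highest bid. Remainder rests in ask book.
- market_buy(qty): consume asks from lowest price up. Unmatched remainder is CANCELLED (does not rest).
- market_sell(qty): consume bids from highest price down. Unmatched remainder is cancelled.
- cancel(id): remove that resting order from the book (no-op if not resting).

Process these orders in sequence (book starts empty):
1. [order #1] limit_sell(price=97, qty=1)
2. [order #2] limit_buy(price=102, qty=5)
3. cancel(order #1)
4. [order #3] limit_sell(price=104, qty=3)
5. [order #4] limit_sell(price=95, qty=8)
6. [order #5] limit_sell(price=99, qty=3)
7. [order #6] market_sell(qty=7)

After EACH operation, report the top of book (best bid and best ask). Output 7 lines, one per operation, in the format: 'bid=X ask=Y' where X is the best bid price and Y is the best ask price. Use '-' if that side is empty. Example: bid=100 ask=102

After op 1 [order #1] limit_sell(price=97, qty=1): fills=none; bids=[-] asks=[#1:1@97]
After op 2 [order #2] limit_buy(price=102, qty=5): fills=#2x#1:1@97; bids=[#2:4@102] asks=[-]
After op 3 cancel(order #1): fills=none; bids=[#2:4@102] asks=[-]
After op 4 [order #3] limit_sell(price=104, qty=3): fills=none; bids=[#2:4@102] asks=[#3:3@104]
After op 5 [order #4] limit_sell(price=95, qty=8): fills=#2x#4:4@102; bids=[-] asks=[#4:4@95 #3:3@104]
After op 6 [order #5] limit_sell(price=99, qty=3): fills=none; bids=[-] asks=[#4:4@95 #5:3@99 #3:3@104]
After op 7 [order #6] market_sell(qty=7): fills=none; bids=[-] asks=[#4:4@95 #5:3@99 #3:3@104]

Answer: bid=- ask=97
bid=102 ask=-
bid=102 ask=-
bid=102 ask=104
bid=- ask=95
bid=- ask=95
bid=- ask=95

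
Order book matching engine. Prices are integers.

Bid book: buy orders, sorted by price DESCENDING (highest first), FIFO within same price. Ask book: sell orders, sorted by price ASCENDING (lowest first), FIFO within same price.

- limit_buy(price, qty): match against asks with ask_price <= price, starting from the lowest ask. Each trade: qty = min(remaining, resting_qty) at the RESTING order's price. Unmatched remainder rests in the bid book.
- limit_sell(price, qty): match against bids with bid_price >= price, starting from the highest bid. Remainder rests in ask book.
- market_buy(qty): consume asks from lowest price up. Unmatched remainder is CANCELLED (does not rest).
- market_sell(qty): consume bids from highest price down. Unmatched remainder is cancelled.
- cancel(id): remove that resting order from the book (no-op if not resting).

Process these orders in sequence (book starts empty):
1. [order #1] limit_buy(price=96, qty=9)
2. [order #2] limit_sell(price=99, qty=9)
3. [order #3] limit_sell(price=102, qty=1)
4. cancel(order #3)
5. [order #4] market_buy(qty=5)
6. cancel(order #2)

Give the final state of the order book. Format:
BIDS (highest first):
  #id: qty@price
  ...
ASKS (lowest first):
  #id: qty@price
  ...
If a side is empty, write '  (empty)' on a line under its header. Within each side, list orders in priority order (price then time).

Answer: BIDS (highest first):
  #1: 9@96
ASKS (lowest first):
  (empty)

Derivation:
After op 1 [order #1] limit_buy(price=96, qty=9): fills=none; bids=[#1:9@96] asks=[-]
After op 2 [order #2] limit_sell(price=99, qty=9): fills=none; bids=[#1:9@96] asks=[#2:9@99]
After op 3 [order #3] limit_sell(price=102, qty=1): fills=none; bids=[#1:9@96] asks=[#2:9@99 #3:1@102]
After op 4 cancel(order #3): fills=none; bids=[#1:9@96] asks=[#2:9@99]
After op 5 [order #4] market_buy(qty=5): fills=#4x#2:5@99; bids=[#1:9@96] asks=[#2:4@99]
After op 6 cancel(order #2): fills=none; bids=[#1:9@96] asks=[-]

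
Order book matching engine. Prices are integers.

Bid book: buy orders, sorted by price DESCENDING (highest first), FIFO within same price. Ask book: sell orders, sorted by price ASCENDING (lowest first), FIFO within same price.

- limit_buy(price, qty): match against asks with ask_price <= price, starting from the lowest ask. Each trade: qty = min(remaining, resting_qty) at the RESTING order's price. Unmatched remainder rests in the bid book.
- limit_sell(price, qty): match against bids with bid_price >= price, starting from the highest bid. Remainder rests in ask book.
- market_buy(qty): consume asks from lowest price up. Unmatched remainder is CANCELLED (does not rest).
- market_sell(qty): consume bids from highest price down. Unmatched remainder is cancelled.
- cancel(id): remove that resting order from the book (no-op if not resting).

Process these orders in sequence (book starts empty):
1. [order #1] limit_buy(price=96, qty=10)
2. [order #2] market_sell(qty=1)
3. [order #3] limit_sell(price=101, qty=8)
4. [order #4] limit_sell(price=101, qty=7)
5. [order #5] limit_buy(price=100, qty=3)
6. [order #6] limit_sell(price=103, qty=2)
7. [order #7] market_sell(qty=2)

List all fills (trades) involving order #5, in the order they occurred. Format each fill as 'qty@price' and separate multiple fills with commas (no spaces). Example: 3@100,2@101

After op 1 [order #1] limit_buy(price=96, qty=10): fills=none; bids=[#1:10@96] asks=[-]
After op 2 [order #2] market_sell(qty=1): fills=#1x#2:1@96; bids=[#1:9@96] asks=[-]
After op 3 [order #3] limit_sell(price=101, qty=8): fills=none; bids=[#1:9@96] asks=[#3:8@101]
After op 4 [order #4] limit_sell(price=101, qty=7): fills=none; bids=[#1:9@96] asks=[#3:8@101 #4:7@101]
After op 5 [order #5] limit_buy(price=100, qty=3): fills=none; bids=[#5:3@100 #1:9@96] asks=[#3:8@101 #4:7@101]
After op 6 [order #6] limit_sell(price=103, qty=2): fills=none; bids=[#5:3@100 #1:9@96] asks=[#3:8@101 #4:7@101 #6:2@103]
After op 7 [order #7] market_sell(qty=2): fills=#5x#7:2@100; bids=[#5:1@100 #1:9@96] asks=[#3:8@101 #4:7@101 #6:2@103]

Answer: 2@100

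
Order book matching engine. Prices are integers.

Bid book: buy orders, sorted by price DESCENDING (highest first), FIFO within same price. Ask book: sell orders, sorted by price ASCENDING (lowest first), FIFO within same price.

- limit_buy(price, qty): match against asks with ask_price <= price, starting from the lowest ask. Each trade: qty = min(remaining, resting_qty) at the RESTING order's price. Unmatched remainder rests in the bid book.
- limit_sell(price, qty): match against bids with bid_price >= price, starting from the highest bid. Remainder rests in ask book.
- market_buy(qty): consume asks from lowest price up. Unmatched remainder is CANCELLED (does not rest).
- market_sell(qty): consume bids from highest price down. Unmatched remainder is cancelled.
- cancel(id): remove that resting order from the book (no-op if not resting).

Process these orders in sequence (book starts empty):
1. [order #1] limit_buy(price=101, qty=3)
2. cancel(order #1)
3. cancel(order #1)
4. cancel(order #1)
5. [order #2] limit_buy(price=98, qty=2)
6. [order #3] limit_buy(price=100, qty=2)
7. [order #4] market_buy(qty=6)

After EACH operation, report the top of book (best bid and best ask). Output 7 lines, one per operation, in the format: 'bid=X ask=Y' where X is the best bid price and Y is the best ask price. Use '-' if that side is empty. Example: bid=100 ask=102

Answer: bid=101 ask=-
bid=- ask=-
bid=- ask=-
bid=- ask=-
bid=98 ask=-
bid=100 ask=-
bid=100 ask=-

Derivation:
After op 1 [order #1] limit_buy(price=101, qty=3): fills=none; bids=[#1:3@101] asks=[-]
After op 2 cancel(order #1): fills=none; bids=[-] asks=[-]
After op 3 cancel(order #1): fills=none; bids=[-] asks=[-]
After op 4 cancel(order #1): fills=none; bids=[-] asks=[-]
After op 5 [order #2] limit_buy(price=98, qty=2): fills=none; bids=[#2:2@98] asks=[-]
After op 6 [order #3] limit_buy(price=100, qty=2): fills=none; bids=[#3:2@100 #2:2@98] asks=[-]
After op 7 [order #4] market_buy(qty=6): fills=none; bids=[#3:2@100 #2:2@98] asks=[-]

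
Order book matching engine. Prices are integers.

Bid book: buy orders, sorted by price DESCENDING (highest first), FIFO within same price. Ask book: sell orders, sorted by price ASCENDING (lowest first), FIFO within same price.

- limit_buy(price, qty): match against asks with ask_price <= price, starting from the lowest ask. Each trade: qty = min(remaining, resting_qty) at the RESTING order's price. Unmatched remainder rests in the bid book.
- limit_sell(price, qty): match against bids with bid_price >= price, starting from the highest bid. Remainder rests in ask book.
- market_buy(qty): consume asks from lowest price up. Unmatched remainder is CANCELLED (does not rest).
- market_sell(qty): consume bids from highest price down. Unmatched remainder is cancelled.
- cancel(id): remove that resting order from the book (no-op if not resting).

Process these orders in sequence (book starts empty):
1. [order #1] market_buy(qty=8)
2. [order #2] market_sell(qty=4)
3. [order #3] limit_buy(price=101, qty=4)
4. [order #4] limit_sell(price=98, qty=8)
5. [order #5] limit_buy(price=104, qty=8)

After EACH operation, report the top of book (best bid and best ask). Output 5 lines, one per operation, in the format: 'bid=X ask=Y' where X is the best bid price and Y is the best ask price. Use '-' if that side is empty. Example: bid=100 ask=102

Answer: bid=- ask=-
bid=- ask=-
bid=101 ask=-
bid=- ask=98
bid=104 ask=-

Derivation:
After op 1 [order #1] market_buy(qty=8): fills=none; bids=[-] asks=[-]
After op 2 [order #2] market_sell(qty=4): fills=none; bids=[-] asks=[-]
After op 3 [order #3] limit_buy(price=101, qty=4): fills=none; bids=[#3:4@101] asks=[-]
After op 4 [order #4] limit_sell(price=98, qty=8): fills=#3x#4:4@101; bids=[-] asks=[#4:4@98]
After op 5 [order #5] limit_buy(price=104, qty=8): fills=#5x#4:4@98; bids=[#5:4@104] asks=[-]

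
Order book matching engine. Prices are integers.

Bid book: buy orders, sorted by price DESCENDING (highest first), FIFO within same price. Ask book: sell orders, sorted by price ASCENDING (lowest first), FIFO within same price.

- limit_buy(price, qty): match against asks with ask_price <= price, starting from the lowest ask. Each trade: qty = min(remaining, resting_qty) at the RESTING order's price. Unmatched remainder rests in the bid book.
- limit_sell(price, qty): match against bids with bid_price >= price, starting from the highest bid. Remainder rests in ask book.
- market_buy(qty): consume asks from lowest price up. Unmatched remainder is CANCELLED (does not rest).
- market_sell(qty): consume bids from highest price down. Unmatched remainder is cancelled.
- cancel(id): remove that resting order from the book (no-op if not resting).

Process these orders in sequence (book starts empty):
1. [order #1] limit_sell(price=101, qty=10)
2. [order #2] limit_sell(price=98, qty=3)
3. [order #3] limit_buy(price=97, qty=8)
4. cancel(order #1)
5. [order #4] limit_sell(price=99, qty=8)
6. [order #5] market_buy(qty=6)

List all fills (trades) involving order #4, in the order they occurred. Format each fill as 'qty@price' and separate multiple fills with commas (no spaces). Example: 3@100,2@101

Answer: 3@99

Derivation:
After op 1 [order #1] limit_sell(price=101, qty=10): fills=none; bids=[-] asks=[#1:10@101]
After op 2 [order #2] limit_sell(price=98, qty=3): fills=none; bids=[-] asks=[#2:3@98 #1:10@101]
After op 3 [order #3] limit_buy(price=97, qty=8): fills=none; bids=[#3:8@97] asks=[#2:3@98 #1:10@101]
After op 4 cancel(order #1): fills=none; bids=[#3:8@97] asks=[#2:3@98]
After op 5 [order #4] limit_sell(price=99, qty=8): fills=none; bids=[#3:8@97] asks=[#2:3@98 #4:8@99]
After op 6 [order #5] market_buy(qty=6): fills=#5x#2:3@98 #5x#4:3@99; bids=[#3:8@97] asks=[#4:5@99]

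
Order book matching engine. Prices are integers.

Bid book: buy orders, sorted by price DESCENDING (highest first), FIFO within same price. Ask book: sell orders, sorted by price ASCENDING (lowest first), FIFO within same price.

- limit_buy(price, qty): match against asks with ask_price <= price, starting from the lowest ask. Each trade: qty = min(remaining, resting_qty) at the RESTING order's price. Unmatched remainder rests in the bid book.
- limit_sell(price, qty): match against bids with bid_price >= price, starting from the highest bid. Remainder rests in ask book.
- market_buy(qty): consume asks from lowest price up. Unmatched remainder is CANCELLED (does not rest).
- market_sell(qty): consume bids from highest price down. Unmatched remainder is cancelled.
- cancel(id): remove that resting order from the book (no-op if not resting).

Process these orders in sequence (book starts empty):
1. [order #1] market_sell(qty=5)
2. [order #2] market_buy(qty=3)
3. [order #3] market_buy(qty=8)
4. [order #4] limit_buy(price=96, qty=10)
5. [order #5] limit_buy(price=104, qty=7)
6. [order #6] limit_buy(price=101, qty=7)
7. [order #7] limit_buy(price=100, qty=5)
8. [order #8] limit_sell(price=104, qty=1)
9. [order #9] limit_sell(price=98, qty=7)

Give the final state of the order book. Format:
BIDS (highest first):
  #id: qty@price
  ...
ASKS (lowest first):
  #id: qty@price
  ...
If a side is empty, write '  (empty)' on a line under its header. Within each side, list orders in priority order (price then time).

After op 1 [order #1] market_sell(qty=5): fills=none; bids=[-] asks=[-]
After op 2 [order #2] market_buy(qty=3): fills=none; bids=[-] asks=[-]
After op 3 [order #3] market_buy(qty=8): fills=none; bids=[-] asks=[-]
After op 4 [order #4] limit_buy(price=96, qty=10): fills=none; bids=[#4:10@96] asks=[-]
After op 5 [order #5] limit_buy(price=104, qty=7): fills=none; bids=[#5:7@104 #4:10@96] asks=[-]
After op 6 [order #6] limit_buy(price=101, qty=7): fills=none; bids=[#5:7@104 #6:7@101 #4:10@96] asks=[-]
After op 7 [order #7] limit_buy(price=100, qty=5): fills=none; bids=[#5:7@104 #6:7@101 #7:5@100 #4:10@96] asks=[-]
After op 8 [order #8] limit_sell(price=104, qty=1): fills=#5x#8:1@104; bids=[#5:6@104 #6:7@101 #7:5@100 #4:10@96] asks=[-]
After op 9 [order #9] limit_sell(price=98, qty=7): fills=#5x#9:6@104 #6x#9:1@101; bids=[#6:6@101 #7:5@100 #4:10@96] asks=[-]

Answer: BIDS (highest first):
  #6: 6@101
  #7: 5@100
  #4: 10@96
ASKS (lowest first):
  (empty)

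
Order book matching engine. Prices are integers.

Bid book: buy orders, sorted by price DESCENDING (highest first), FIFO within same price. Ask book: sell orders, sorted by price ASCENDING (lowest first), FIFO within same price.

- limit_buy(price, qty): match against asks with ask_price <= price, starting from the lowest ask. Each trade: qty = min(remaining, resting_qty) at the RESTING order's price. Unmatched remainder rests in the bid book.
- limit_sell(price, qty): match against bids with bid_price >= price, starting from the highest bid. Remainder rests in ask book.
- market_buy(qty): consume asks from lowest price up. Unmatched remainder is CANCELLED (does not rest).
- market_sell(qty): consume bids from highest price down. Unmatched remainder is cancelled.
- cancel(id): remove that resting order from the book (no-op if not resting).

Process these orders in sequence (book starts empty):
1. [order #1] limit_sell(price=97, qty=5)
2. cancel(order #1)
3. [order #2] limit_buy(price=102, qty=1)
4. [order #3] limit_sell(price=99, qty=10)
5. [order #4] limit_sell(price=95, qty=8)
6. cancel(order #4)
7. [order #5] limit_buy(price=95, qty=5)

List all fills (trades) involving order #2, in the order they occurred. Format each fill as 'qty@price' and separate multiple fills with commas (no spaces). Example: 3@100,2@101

After op 1 [order #1] limit_sell(price=97, qty=5): fills=none; bids=[-] asks=[#1:5@97]
After op 2 cancel(order #1): fills=none; bids=[-] asks=[-]
After op 3 [order #2] limit_buy(price=102, qty=1): fills=none; bids=[#2:1@102] asks=[-]
After op 4 [order #3] limit_sell(price=99, qty=10): fills=#2x#3:1@102; bids=[-] asks=[#3:9@99]
After op 5 [order #4] limit_sell(price=95, qty=8): fills=none; bids=[-] asks=[#4:8@95 #3:9@99]
After op 6 cancel(order #4): fills=none; bids=[-] asks=[#3:9@99]
After op 7 [order #5] limit_buy(price=95, qty=5): fills=none; bids=[#5:5@95] asks=[#3:9@99]

Answer: 1@102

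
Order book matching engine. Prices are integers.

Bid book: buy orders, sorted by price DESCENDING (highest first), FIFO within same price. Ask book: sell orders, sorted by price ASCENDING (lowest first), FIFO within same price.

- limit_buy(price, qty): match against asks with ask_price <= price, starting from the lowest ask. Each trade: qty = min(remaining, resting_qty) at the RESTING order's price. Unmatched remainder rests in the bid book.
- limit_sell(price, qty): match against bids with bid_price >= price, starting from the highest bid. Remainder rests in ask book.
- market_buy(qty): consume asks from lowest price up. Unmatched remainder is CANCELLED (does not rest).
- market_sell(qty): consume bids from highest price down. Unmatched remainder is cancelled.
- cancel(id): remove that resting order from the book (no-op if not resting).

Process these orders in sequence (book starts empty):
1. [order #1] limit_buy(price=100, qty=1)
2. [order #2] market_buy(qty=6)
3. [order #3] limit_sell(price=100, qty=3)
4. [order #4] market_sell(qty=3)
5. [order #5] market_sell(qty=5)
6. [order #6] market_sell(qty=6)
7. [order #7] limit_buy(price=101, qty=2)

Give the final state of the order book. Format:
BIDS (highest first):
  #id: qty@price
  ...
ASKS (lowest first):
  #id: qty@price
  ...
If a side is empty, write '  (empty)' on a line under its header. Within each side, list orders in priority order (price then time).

Answer: BIDS (highest first):
  (empty)
ASKS (lowest first):
  (empty)

Derivation:
After op 1 [order #1] limit_buy(price=100, qty=1): fills=none; bids=[#1:1@100] asks=[-]
After op 2 [order #2] market_buy(qty=6): fills=none; bids=[#1:1@100] asks=[-]
After op 3 [order #3] limit_sell(price=100, qty=3): fills=#1x#3:1@100; bids=[-] asks=[#3:2@100]
After op 4 [order #4] market_sell(qty=3): fills=none; bids=[-] asks=[#3:2@100]
After op 5 [order #5] market_sell(qty=5): fills=none; bids=[-] asks=[#3:2@100]
After op 6 [order #6] market_sell(qty=6): fills=none; bids=[-] asks=[#3:2@100]
After op 7 [order #7] limit_buy(price=101, qty=2): fills=#7x#3:2@100; bids=[-] asks=[-]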